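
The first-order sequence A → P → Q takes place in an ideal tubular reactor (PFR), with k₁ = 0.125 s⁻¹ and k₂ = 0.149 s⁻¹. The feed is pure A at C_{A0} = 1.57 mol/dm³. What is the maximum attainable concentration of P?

0.528 mol/dm³

For a first-order series the maximum intermediate yield is C_{P,max}/C_{A0} = (k₁/k₂)^[k₂/(k₂−k₁)].
= (0.125/0.149)^(0.149/(0.149−0.125)) = (0.8389)^(6.208) = 0.3361.
C_{P,max} = 0.3361×1.57 = 0.528 mol/dm³.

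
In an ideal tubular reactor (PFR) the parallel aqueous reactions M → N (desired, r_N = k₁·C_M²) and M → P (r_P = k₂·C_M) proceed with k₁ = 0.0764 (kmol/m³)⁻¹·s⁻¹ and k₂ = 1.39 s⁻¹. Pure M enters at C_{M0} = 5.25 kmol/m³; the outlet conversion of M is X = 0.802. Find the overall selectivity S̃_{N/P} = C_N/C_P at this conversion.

0.169

C_M = C_{M0}(1−X) = 1.039 kmol/m³.
Along a PFR/batch, dC_P/dC_M = −r_P/(r_N+r_P) = −k₂/(k₂+k₁·C_M).
Integrating from C_{M0} to C_M: C_P = (1.39/0.0764)·ln[(1.39+0.0764·5.25)/(1.39+0.0764·1.04)] = 18.19·ln(1.791/1.469) = 3.602 kmol/m³.
Then C_N = (C_{M0}−C_M) − C_P = 4.210 − 3.602 = 0.6088 kmol/m³.
S̃_{N/P} = C_N/C_P = 0.6088/3.602 = 0.169.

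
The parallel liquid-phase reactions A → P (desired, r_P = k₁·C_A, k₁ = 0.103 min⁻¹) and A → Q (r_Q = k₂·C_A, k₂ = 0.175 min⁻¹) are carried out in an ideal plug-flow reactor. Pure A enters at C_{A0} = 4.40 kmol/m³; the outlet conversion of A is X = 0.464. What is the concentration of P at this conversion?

0.756 kmol/m³

C_A = C_{A0}(1−X) = 2.358 kmol/m³.
Both paths are first order in A, so the instantaneous fraction to P is constant: dC_P/d(−C_A) = k₁/(k₁+k₂) = 0.3705.
C_P = 0.3705·(C_{A0}−C_A) = 0.3705×2.042 = 0.756 kmol/m³.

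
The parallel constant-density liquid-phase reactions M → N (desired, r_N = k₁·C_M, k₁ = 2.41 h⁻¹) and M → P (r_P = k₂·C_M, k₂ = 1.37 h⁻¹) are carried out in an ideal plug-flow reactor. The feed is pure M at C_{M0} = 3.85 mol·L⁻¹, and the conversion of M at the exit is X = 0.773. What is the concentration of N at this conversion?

1.90 mol·L⁻¹

C_M = C_{M0}(1−X) = 0.8739 mol·L⁻¹.
Both paths are first order in M, so the instantaneous fraction to N is constant: dC_N/d(−C_M) = k₁/(k₁+k₂) = 0.6376.
C_N = 0.6376·(C_{M0}−C_M) = 0.6376×2.976 = 1.90 mol·L⁻¹.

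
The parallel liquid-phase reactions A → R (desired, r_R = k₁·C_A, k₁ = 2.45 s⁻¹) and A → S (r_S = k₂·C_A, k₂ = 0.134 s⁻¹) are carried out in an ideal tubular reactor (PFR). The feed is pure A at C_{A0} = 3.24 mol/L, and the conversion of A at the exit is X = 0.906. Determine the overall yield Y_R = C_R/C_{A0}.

C_A = C_{A0}(1−X) = 0.3046 mol/L.
Both paths are first order in A, so the instantaneous fraction to R is constant: dC_R/d(−C_A) = k₁/(k₁+k₂) = 0.9481.
C_R = 0.9481·(C_{A0}−C_A) = 0.9481×2.935 = 2.78 mol/L.
Y_R = C_R/C_{A0} = 2.783/3.24 = 0.859.

0.859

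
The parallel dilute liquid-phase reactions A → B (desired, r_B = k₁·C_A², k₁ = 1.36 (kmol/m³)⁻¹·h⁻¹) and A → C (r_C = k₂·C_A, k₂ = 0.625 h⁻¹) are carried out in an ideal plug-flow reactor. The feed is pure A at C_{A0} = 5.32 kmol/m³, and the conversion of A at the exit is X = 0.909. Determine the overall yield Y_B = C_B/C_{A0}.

0.752

C_A = C_{A0}(1−X) = 0.4841 kmol/m³.
Along a PFR/batch, dC_C/dC_A = −r_C/(r_B+r_C) = −k₂/(k₂+k₁·C_A).
Integrating from C_{A0} to C_A: C_C = (0.625/1.36)·ln[(0.625+1.36·5.32)/(0.625+1.36·0.484)] = 0.4596·ln(7.860/1.283) = 0.8329 kmol/m³.
Then C_B = (C_{A0}−C_A) − C_C = 4.836 − 0.8329 = 4.003 kmol/m³.
Y_B = C_B/C_{A0} = 4.003/5.32 = 0.752.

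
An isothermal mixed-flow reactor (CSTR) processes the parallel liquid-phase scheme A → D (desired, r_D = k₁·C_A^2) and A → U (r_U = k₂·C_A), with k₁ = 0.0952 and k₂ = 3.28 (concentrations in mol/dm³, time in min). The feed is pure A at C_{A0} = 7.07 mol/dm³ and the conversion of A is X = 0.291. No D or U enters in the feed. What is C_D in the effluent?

0.261 mol/dm³

Exit C_A = C_{A0}(1−X) = 7.07×0.709 = 5.013 mol/dm³.
Rates in a CSTR are evaluated at the outlet concentration: r_D = 0.0952×5.013^2 = 2.392, r_U = 3.28×5.013 = 16.44.
Fraction of consumed A going to D: r_D/(r_D+r_U) = 0.1270.
C_D = 0.1270·C_{A0}·X = 0.1270×7.07×0.291 = 0.261 mol/dm³.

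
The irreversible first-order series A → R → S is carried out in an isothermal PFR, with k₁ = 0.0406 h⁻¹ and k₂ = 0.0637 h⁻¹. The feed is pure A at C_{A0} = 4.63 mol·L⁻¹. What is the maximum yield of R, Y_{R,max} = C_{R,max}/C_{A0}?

0.289

Evaluating C_R at τ_opt = ln(k₂/k₁)/(k₂−k₁) gives C_{R,max}/C_{A0} = (k₁/k₂)^[k₂/(k₂−k₁)].
= (0.0406/0.0637)^(0.0637/(0.0637−0.0406)) = (0.6374)^(2.758) = 0.2888.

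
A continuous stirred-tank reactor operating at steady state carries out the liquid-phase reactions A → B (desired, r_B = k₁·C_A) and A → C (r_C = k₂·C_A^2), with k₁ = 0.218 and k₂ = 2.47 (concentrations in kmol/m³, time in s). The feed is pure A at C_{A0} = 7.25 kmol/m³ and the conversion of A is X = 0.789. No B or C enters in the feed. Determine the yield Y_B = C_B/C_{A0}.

Exit C_A = C_{A0}(1−X) = 7.25×0.211 = 1.530 kmol/m³.
In a CSTR the entire volume is at exit conditions, so r_B = 0.218×1.530 = 0.3335 and r_C = 2.47×1.530^2 = 5.780.
Fraction of consumed A going to B: r_B/(r_B+r_C) = 0.05455.
C_B = 0.05455·C_{A0}·X = 0.05455×7.25×0.789 = 0.312 kmol/m³; Y_B = C_B/C_{A0} = 0.0430.

0.0430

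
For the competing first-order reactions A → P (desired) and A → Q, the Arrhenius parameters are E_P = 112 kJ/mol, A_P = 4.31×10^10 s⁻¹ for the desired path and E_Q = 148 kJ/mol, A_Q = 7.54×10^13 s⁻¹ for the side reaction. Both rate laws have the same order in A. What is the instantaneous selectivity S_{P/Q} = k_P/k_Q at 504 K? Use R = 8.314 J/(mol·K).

k_P/k_Q = (A_P/A_Q)·exp[−(E_P−E_Q)/(RT)] = (A_P/A_Q)·exp[(E_Q−E_P)/(RT)].
(E_Q−E_P)/(RT) = (148−112)×10³/(8.314×504) = 36000/4190 = 8.591.
k_P/k_Q = (4.31×10^10/7.54×10^13)·exp(8.591) = 5.716×10^-4 × 5385 = 3.08.
Since E_P < E_Q, lowering the temperature improves selectivity toward P.

3.08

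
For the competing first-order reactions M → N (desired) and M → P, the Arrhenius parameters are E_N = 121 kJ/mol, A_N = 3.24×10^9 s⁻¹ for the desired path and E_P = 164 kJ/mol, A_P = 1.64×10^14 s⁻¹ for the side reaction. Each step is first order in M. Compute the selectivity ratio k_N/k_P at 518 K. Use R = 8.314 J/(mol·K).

0.428

With equal orders, S_{N/P} = k_N/k_P = (A_N/A_P)·exp[(E_P−E_N)/(RT)].
(E_P−E_N)/(RT) = (164−121)×10³/(8.314×518) = 43000/4307 = 9.985.
k_N/k_P = (3.24×10^9/1.64×10^14)·exp(9.985) = 1.976×10^-5 × 21689 = 0.428.
Since E_N < E_P, lowering the temperature improves selectivity toward N.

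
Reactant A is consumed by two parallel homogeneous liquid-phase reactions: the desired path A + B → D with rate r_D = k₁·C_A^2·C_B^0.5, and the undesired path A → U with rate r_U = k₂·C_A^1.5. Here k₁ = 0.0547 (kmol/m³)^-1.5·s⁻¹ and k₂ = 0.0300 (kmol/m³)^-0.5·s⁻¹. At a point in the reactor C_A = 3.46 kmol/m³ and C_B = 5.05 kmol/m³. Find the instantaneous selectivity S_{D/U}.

S_{D/U} = r_D/r_U = (k₁·C_A^2·C_B^0.5)/(k₂·C_A^1.5) = (k₁/k₂)·C_A^0.5·C_B^0.5.
= (0.0547×3.460^2×5.050^0.5) / (0.0300×3.460^1.5) = 1.472/0.1931 = 7.62.

7.62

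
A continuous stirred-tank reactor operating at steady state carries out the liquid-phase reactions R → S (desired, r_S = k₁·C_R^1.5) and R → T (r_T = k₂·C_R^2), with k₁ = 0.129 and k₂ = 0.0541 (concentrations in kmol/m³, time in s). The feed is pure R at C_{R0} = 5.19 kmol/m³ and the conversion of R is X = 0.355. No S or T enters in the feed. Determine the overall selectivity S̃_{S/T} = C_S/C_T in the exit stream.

Exit C_R = C_{R0}(1−X) = 5.19×0.645 = 3.348 kmol/m³.
Rates in a CSTR are evaluated at the outlet concentration: r_S = 0.129×3.348^1.5 = 0.7901, r_T = 0.0541×3.348^2 = 0.6062.
Overall selectivity = C_S/C_T = r_Sτ/(r_Tτ) = r_S/r_T = 1.30.

1.30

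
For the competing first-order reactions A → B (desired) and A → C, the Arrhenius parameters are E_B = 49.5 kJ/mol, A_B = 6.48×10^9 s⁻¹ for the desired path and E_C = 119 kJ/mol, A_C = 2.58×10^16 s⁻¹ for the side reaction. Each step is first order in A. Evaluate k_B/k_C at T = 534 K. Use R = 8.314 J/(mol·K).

Since both paths have the same order in A, the concentration cancels and S_{B/C} = k_B/k_C = (A_B/A_C)·exp[(E_C−E_B)/(RT)].
(E_C−E_B)/(RT) = (119−49.5)×10³/(8.314×534) = 69500/4440 = 15.65.
k_B/k_C = (6.48×10^9/2.58×10^16)·exp(15.65) = 2.512×10^-7 × 6.289×10^6 = 1.58.

1.58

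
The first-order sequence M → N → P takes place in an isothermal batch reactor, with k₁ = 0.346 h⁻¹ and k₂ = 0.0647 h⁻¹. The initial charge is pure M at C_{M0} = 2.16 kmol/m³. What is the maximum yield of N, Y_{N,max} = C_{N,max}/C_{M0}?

For a first-order series the maximum intermediate yield is C_{N,max}/C_{M0} = (k₁/k₂)^[k₂/(k₂−k₁)].
= (0.346/0.0647)^(0.0647/(0.0647−0.346)) = (5.348)^(-0.2300) = 0.6800.

0.680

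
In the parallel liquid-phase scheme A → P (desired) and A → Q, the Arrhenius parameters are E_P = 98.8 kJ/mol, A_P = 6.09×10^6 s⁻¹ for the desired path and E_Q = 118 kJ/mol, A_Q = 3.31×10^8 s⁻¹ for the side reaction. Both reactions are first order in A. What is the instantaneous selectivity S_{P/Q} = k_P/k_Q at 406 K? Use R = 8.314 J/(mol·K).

k_P/k_Q = (A_P/A_Q)·exp[−(E_P−E_Q)/(RT)] = (A_P/A_Q)·exp[(E_Q−E_P)/(RT)].
(E_Q−E_P)/(RT) = (118−98.8)×10³/(8.314×406) = 19200/3375 = 5.688.
k_P/k_Q = (6.09×10^6/3.31×10^8)·exp(5.688) = 0.01840 × 295.3 = 5.43.

5.43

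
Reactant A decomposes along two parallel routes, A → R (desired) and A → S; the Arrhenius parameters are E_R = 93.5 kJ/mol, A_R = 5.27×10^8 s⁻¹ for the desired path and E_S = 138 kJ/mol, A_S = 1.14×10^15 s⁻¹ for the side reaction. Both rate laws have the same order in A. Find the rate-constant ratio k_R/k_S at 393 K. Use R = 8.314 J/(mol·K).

Since both paths have the same order in A, the concentration cancels and S_{R/S} = k_R/k_S = (A_R/A_S)·exp[(E_S−E_R)/(RT)].
(E_S−E_R)/(RT) = (138−93.5)×10³/(8.314×393) = 44500/3267 = 13.62.
k_R/k_S = (5.27×10^8/1.14×10^15)·exp(13.62) = 4.623×10^-7 × 8.219×10^5 = 0.380.
Since E_R < E_S, lowering the temperature improves selectivity toward R.

0.380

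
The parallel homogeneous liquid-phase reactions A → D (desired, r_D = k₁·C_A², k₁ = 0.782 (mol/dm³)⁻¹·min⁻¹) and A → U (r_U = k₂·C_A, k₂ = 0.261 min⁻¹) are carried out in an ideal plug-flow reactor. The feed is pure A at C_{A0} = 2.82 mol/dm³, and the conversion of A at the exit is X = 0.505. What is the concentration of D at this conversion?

1.22 mol/dm³

C_A = C_{A0}(1−X) = 1.396 mol/dm³.
Along a PFR/batch, dC_U/dC_A = −r_U/(r_D+r_U) = −k₂/(k₂+k₁·C_A).
Integrating from C_{A0} to C_A: C_U = (0.261/0.782)·ln[(0.261+0.782·2.82)/(0.261+0.782·1.40)] = 0.3338·ln(2.466/1.353) = 0.2005 mol/dm³.
Then C_D = (C_{A0}−C_A) − C_U = 1.424 − 0.2005 = 1.224 mol/dm³.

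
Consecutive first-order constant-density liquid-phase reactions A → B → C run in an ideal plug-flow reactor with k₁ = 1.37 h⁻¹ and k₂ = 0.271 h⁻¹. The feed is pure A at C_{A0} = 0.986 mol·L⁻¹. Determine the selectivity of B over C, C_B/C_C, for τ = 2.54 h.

Solving the coupled first-order balances gives C_B(τ) = [k₁/(k₂−k₁)]·C_{A0}·(e^(−k₁τ) − e^(−k₂τ)).
e^(−k₁τ) = e^(−1.37×2.54) = e^(−3.480) = 0.03081; e^(−k₂τ) = e^(−0.6883) = 0.5024.
C_B = 1.37×0.986/(0.271−1.37) × (0.03081−0.5024) = (-1.229)×(-0.4716) = 0.5797 mol·L⁻¹.
C_A = C_{A0}e^(−k₁τ) = 0.03038 mol·L⁻¹, so C_C = C_{A0}−C_A−C_B = 0.3760 mol·L⁻¹; C_B/C_C = 1.54.

1.54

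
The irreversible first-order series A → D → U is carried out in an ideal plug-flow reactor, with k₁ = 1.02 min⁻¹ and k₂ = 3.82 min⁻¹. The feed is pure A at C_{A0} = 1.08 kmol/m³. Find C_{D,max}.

0.178 kmol/m³

Evaluating C_D at τ_opt = ln(k₂/k₁)/(k₂−k₁) gives C_{D,max}/C_{A0} = (k₁/k₂)^[k₂/(k₂−k₁)].
= (1.02/3.82)^(3.82/(3.82−1.02)) = (0.2670)^(1.364) = 0.1651.
C_{D,max} = 0.1651×1.08 = 0.178 kmol/m³.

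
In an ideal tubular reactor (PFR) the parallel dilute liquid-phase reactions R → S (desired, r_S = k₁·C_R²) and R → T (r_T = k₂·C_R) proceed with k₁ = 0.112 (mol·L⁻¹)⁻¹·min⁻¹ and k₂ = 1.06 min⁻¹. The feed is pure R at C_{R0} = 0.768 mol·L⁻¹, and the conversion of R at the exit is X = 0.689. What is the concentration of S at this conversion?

C_R = C_{R0}(1−X) = 0.2388 mol·L⁻¹.
Along a PFR/batch, dC_T/dC_R = −r_T/(r_S+r_T) = −k₂/(k₂+k₁·C_R).
Integrating from C_{R0} to C_R: C_T = (1.06/0.112)·ln[(1.06+0.112·0.768)/(1.06+0.112·0.239)] = 9.464·ln(1.146/1.087) = 0.5025 mol·L⁻¹.
Then C_S = (C_{R0}−C_R) − C_T = 0.5292 − 0.5025 = 0.02661 mol·L⁻¹.

0.0266 mol·L⁻¹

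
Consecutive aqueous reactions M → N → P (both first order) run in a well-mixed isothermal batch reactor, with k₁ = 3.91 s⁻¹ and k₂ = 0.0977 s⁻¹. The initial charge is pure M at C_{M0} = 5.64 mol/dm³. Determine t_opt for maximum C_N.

Setting dC_N/dt = 0 gives t_opt = ln(k₂/k₁)/(k₂−k₁).
= ln(0.0977/3.91)/(0.0977−3.91) = ln(0.02499)/-3.812 = -3.689/-3.812 = 0.968 s.

0.968 s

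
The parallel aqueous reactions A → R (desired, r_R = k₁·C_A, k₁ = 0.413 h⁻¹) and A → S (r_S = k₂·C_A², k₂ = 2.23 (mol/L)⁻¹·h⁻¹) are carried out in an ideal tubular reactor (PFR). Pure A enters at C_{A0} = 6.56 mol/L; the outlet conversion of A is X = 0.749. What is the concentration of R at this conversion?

0.241 mol/L

C_A = C_{A0}(1−X) = 1.647 mol/L.
Along a PFR/batch, dC_R/dC_A = −r_R/(r_R+r_S) = −k₁/(k₁+k₂·C_A).
Integrating from C_{A0} to C_A: C_R = (0.413/2.23)·ln[(0.413+2.23·6.56)/(0.413+2.23·1.65)] = 0.1852·ln(15.04/4.085) = 0.2414 mol/L.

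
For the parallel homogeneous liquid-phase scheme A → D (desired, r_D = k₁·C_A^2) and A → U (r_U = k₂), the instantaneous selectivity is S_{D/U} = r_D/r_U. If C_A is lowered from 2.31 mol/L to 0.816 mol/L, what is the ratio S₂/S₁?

0.125

S_{D/U} = (k₁/k₂)·C_A^2, so S₂/S₁ = (C_{A,2}/C_{A,1})^2.
= (0.816/2.31)^2 = (0.3532)^2 = 0.125.
Selectivity toward D falls as C_A falls — high-concentration operation is favoured.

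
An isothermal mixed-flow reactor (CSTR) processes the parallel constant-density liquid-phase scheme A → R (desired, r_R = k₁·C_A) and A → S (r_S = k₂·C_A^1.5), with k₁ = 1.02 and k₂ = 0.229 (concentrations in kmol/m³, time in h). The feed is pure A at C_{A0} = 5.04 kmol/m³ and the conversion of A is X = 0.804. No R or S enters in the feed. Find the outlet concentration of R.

3.31 kmol/m³

Exit C_A = C_{A0}(1−X) = 5.04×0.196 = 0.9878 kmol/m³.
A CSTR operates uniformly at the exit composition, giving r_R = 1.008 and r_S = 0.2248 (each k·C_A^n at C_A = 0.9878).
Fraction of consumed A going to R: r_R/(r_R+r_S) = 0.8176.
C_R = 0.8176·C_{A0}·X = 0.8176×5.04×0.804 = 3.31 kmol/m³.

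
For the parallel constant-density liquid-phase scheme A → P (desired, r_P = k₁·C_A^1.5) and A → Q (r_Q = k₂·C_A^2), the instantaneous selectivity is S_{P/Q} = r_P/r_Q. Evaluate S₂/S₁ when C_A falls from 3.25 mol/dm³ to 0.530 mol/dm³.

S_{P/Q} = (k₁/k₂)·C_A^-0.5, so S₂/S₁ = (C_{A,2}/C_{A,1})^-0.5.
= (0.530/3.25)^(-0.5) = (0.1631)^(-0.5) = 2.48.
Selectivity toward P rises as C_A falls — low-concentration operation is favoured.

2.48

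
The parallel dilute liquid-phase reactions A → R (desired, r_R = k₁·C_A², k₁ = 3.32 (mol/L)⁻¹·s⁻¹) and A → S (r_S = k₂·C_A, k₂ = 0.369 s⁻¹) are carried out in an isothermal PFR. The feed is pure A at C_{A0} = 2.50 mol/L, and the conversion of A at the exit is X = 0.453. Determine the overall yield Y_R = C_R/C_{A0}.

C_A = C_{A0}(1−X) = 1.367 mol/L.
Along a PFR/batch, dC_S/dC_A = −r_S/(r_R+r_S) = −k₂/(k₂+k₁·C_A).
Integrating from C_{A0} to C_A: C_S = (0.369/3.32)·ln[(0.369+3.32·2.50)/(0.369+3.32·1.37)] = 0.1111·ln(8.669/4.909) = 0.06320 mol/L.
Then C_R = (C_{A0}−C_A) − C_S = 1.133 − 0.06320 = 1.069 mol/L.
Y_R = C_R/C_{A0} = 1.069/2.50 = 0.428.

0.428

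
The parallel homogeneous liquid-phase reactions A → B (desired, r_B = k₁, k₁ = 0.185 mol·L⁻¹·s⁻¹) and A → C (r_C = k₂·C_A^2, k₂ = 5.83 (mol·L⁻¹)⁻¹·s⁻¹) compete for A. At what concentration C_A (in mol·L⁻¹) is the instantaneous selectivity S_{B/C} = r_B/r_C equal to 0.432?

S_{B/C} = (k₁/k₂)·C_A^-2 ⇒ C_A = (S·k₂/k₁)^(-0.5).
= (0.432×5.83/0.185)^(-0.5) = (13.61)^(-0.5) = 0.271 mol·L⁻¹.

0.271 mol·L⁻¹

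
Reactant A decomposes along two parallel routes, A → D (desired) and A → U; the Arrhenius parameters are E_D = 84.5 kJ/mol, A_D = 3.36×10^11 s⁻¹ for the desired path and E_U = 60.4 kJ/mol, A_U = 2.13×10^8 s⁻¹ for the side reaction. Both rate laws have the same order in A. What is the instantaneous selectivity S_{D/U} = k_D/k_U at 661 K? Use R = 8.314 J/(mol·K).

k_D/k_U = (A_D/A_U)·exp[−(E_D−E_U)/(RT)] = (A_D/A_U)·exp[(E_U−E_D)/(RT)].
(E_U−E_D)/(RT) = (60.4−84.5)×10³/(8.314×661) = -24100/5496 = -4.385.
k_D/k_U = (3.36×10^11/2.13×10^8)·exp(-4.385) = 1577 × 0.01246 = 19.7.
Since E_D > E_U, raising the temperature improves selectivity toward D.

19.7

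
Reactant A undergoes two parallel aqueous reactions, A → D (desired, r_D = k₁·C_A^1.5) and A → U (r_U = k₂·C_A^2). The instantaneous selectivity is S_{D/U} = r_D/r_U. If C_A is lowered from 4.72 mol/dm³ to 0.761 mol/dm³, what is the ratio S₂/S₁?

S_{D/U} = (k₁/k₂)·C_A^-0.5, so S₂/S₁ = (C_{A,2}/C_{A,1})^-0.5.
= (0.761/4.72)^(-0.5) = (0.1612)^(-0.5) = 2.49.

2.49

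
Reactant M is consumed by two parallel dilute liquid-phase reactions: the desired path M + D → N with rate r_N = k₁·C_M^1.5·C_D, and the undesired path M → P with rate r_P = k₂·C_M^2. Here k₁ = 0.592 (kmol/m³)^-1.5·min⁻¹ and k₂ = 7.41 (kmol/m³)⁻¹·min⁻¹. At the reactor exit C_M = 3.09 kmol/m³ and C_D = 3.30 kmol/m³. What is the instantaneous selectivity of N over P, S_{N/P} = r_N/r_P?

S_{N/P} = r_N/r_P = (k₁·C_M^1.5·C_D)/(k₂·C_M^2) = (k₁/k₂)·C_M^-0.5·C_D.
= (0.592×3.090^1.5×3.300) / (7.41×3.090^2) = 10.61/70.75 = 0.150.
The undesired path is higher order in M, so low C_M (CSTR or dilute feed) favours N.

0.150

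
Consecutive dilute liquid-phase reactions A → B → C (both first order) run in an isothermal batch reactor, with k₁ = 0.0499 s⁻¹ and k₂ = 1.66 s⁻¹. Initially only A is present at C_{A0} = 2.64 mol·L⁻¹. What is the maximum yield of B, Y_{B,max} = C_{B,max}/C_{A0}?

0.0270

For a first-order series the maximum intermediate yield is C_{B,max}/C_{A0} = (k₁/k₂)^[k₂/(k₂−k₁)].
= (0.0499/1.66)^(1.66/(1.66−0.0499)) = (0.03006)^(1.031) = 0.02697.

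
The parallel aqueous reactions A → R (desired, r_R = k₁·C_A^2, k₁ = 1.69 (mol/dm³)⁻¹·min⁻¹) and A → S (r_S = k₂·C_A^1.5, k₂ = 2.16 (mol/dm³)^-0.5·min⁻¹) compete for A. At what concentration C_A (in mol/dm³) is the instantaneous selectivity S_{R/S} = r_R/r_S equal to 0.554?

0.501 mol/dm³

S_{R/S} = (k₁/k₂)·C_A^0.5 ⇒ C_A = (S·k₂/k₁)^(2).
= (0.554×2.16/1.69)^(2) = (0.7081)^(2) = 0.501 mol/dm³.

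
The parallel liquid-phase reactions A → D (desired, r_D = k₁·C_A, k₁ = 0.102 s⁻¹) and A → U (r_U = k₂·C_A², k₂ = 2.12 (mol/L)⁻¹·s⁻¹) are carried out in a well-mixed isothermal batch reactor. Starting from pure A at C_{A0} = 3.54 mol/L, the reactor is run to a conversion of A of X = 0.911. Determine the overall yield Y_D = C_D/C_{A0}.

C_A = C_{A0}(1−X) = 0.3151 mol/L.
Along a PFR/batch, dC_D/dC_A = −r_D/(r_D+r_U) = −k₁/(k₁+k₂·C_A).
Integrating from C_{A0} to C_A: C_D = (0.102/2.12)·ln[(0.102+2.12·3.54)/(0.102+2.12·0.315)] = 0.04811·ln(7.607/0.7699) = 0.1102 mol/L.
Y_D = C_D/C_{A0} = 0.1102/3.54 = 0.0311.

0.0311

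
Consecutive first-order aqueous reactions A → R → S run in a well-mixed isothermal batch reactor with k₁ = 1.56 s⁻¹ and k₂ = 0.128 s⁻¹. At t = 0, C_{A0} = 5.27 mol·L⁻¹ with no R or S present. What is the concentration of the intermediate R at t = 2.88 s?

3.91 mol·L⁻¹

For first-order series with pure A initially, C_R(t) = k₁C_{A0}/(k₂−k₁)·(e^(−k₁t) − e^(−k₂t)).
e^(−k₁t) = e^(−1.56×2.88) = e^(−4.493) = 0.01119; e^(−k₂t) = e^(−0.3686) = 0.6917.
C_R = 1.56×5.27/(0.128−1.56) × (0.01119−0.6917) = (-5.741)×(-0.6805) = 3.907 mol·L⁻¹.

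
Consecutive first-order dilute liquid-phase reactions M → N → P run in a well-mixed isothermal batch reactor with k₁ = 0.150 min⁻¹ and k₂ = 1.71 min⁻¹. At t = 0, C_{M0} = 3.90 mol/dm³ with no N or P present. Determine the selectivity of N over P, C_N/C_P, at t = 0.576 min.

1.72

The intermediate concentration in a first-order A→B→C sequence is C_N = k₁C_{M0}(e^(−k₁t) − e^(−k₂t))/(k₂−k₁).
e^(−k₁t) = e^(−0.150×0.576) = e^(−0.08640) = 0.9172; e^(−k₂t) = e^(−0.9850) = 0.3735.
C_N = 0.150×3.90/(1.71−0.150) × (0.9172−0.3735) = 0.3750×0.5438 = 0.2039 mol/dm³.
C_M = C_{M0}e^(−k₁t) = 3.577 mol/dm³, so C_P = C_{M0}−C_M−C_N = 0.1189 mol/dm³; C_N/C_P = 1.72.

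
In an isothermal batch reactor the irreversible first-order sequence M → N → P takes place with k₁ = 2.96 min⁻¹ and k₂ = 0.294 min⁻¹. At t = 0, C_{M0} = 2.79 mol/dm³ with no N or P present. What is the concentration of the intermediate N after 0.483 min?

1.95 mol/dm³

Solving the coupled first-order balances gives C_N(t) = [k₁/(k₂−k₁)]·C_{M0}·(e^(−k₁t) − e^(−k₂t)).
e^(−k₁t) = e^(−2.96×0.483) = e^(−1.430) = 0.2394; e^(−k₂t) = e^(−0.1420) = 0.8676.
C_N = 2.96×2.79/(0.294−2.96) × (0.2394−0.8676) = (-3.098)×(-0.6282) = 1.946 mol/dm³.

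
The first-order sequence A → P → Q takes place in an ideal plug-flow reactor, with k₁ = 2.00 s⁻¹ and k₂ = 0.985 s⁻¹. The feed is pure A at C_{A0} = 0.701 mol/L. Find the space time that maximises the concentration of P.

Setting dC_P/dτ = 0 gives τ_opt = ln(k₂/k₁)/(k₂−k₁).
= ln(0.985/2.00)/(0.985−2.00) = ln(0.4925)/-1.015 = -0.7083/-1.015 = 0.698 s.

0.698 s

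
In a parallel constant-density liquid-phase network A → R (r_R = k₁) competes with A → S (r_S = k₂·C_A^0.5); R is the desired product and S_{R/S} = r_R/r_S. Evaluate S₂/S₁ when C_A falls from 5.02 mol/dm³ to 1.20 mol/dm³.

S_{R/S} = (k₁/k₂)·C_A^-0.5, so S₂/S₁ = (C_{A,2}/C_{A,1})^-0.5.
= (1.20/5.02)^(-0.5) = (0.2390)^(-0.5) = 2.05.

2.05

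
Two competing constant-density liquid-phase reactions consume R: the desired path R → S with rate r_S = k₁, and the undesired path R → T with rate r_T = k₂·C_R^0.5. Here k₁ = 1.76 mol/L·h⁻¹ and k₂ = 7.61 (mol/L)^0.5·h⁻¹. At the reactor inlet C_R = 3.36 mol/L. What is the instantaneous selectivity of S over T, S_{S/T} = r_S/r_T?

0.126

S_{S/T} = r_S/r_T = (k₁)/(k₂·C_R^0.5) = (k₁/k₂)·C_R^-0.5.
= (1.76) / (7.61×3.360^0.5) = 1.760/13.95 = 0.126.
The undesired path is higher order in R, so low C_R (CSTR or dilute feed) favours S.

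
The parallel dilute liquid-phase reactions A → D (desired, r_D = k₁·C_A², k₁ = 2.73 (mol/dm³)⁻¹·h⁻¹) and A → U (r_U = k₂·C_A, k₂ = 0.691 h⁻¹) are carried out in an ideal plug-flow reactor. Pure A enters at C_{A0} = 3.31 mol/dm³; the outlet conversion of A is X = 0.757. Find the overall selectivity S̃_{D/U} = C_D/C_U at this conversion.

C_A = C_{A0}(1−X) = 0.8043 mol/dm³.
Along a PFR/batch, dC_U/dC_A = −r_U/(r_D+r_U) = −k₂/(k₂+k₁·C_A).
Integrating from C_{A0} to C_A: C_U = (0.691/2.73)·ln[(0.691+2.73·3.31)/(0.691+2.73·0.804)] = 0.2531·ln(9.727/2.887) = 0.3075 mol/dm³.
Then C_D = (C_{A0}−C_A) − C_U = 2.506 − 0.3075 = 2.198 mol/dm³.
S̃_{D/U} = C_D/C_U = 2.198/0.3075 = 7.15.

7.15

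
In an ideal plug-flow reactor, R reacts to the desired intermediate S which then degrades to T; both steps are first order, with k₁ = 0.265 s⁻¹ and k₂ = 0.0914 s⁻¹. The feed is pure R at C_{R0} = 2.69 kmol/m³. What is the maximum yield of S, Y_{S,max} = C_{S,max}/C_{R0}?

0.571

Evaluating C_S at τ_opt = ln(k₂/k₁)/(k₂−k₁) gives C_{S,max}/C_{R0} = (k₁/k₂)^[k₂/(k₂−k₁)].
= (0.265/0.0914)^(0.0914/(0.0914−0.265)) = (2.899)^(-0.5265) = 0.5710.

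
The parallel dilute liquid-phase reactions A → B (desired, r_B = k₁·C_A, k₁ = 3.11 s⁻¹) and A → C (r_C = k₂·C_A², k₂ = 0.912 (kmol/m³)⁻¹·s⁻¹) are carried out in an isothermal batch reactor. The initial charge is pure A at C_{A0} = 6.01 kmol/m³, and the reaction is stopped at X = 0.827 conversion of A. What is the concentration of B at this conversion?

2.56 kmol/m³

C_A = C_{A0}(1−X) = 1.040 kmol/m³.
Along a PFR/batch, dC_B/dC_A = −r_B/(r_B+r_C) = −k₁/(k₁+k₂·C_A).
Integrating from C_{A0} to C_A: C_B = (3.11/0.912)·ln[(3.11+0.912·6.01)/(3.11+0.912·1.04)] = 3.410·ln(8.591/4.058) = 2.558 kmol/m³.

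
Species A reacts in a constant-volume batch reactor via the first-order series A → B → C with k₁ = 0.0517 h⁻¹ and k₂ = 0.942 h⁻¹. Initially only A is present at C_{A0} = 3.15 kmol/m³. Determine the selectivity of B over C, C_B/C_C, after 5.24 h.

0.227

For first-order series with pure A initially, C_B(t) = k₁C_{A0}/(k₂−k₁)·(e^(−k₁t) − e^(−k₂t)).
e^(−k₁t) = e^(−0.0517×5.24) = e^(−0.2709) = 0.7627; e^(−k₂t) = e^(−4.936) = 0.007183.
C_B = 0.0517×3.15/(0.942−0.0517) × (0.7627−0.007183) = 0.1829×0.7555 = 0.1382 kmol/m³.
C_A = C_{A0}e^(−k₁t) = 2.402 kmol/m³, so C_C = C_{A0}−C_A−C_B = 0.6093 kmol/m³; C_B/C_C = 0.227.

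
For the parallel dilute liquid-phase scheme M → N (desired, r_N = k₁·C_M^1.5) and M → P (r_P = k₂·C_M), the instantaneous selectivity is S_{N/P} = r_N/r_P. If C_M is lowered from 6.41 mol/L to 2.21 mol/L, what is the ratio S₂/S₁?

0.587

S_{N/P} = (k₁/k₂)·C_M^0.5, so S₂/S₁ = (C_{M,2}/C_{M,1})^0.5.
= (2.21/6.41)^0.5 = (0.3448)^0.5 = 0.587.
Selectivity toward N falls as C_M falls — high-concentration operation is favoured.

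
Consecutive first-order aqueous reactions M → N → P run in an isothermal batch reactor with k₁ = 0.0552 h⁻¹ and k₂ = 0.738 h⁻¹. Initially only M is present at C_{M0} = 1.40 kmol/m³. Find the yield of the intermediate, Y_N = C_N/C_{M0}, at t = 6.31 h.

0.0563

For first-order series with pure M initially, C_N(t) = k₁C_{M0}/(k₂−k₁)·(e^(−k₁t) − e^(−k₂t)).
e^(−k₁t) = e^(−0.0552×6.31) = e^(−0.3483) = 0.7059; e^(−k₂t) = e^(−4.657) = 0.009497.
C_N = 0.0552×1.40/(0.738−0.0552) × (0.7059−0.009497) = 0.1132×0.6964 = 0.07882 kmol/m³.
Y_N = C_N/C_{M0} = 0.07882/1.40 = 0.0563.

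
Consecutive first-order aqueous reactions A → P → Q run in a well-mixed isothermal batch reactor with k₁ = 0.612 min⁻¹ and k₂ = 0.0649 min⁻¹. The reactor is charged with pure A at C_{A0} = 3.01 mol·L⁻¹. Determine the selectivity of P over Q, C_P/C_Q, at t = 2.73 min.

The intermediate concentration in a first-order A→B→C sequence is C_P = k₁C_{A0}(e^(−k₁t) − e^(−k₂t))/(k₂−k₁).
e^(−k₁t) = e^(−0.612×2.73) = e^(−1.671) = 0.1881; e^(−k₂t) = e^(−0.1772) = 0.8376.
C_P = 0.612×3.01/(0.0649−0.612) × (0.1881−0.8376) = (-3.367)×(-0.6495) = 2.187 mol·L⁻¹.
C_A = C_{A0}e^(−k₁t) = 0.5662 mol·L⁻¹, so C_Q = C_{A0}−C_A−C_P = 0.2568 mol·L⁻¹; C_P/C_Q = 8.52.

8.52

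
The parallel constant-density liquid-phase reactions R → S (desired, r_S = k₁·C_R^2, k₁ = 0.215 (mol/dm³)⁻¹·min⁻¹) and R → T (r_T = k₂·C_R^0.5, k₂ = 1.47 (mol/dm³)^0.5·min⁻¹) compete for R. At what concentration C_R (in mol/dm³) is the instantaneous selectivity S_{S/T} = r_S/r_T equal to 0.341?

S_{S/T} = (k₁/k₂)·C_R^1.5 ⇒ C_R = (S·k₂/k₁)^(1/1.5).
= (0.341×1.47/0.215)^(0.6667) = (2.331)^(0.6667) = 1.76 mol/dm³.

1.76 mol/dm³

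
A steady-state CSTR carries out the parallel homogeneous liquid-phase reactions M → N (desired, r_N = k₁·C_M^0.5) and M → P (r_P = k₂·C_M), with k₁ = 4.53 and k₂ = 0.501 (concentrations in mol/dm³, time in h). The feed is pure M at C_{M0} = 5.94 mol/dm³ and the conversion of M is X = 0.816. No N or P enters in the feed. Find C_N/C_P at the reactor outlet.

8.65

Exit C_M = C_{M0}(1−X) = 5.94×0.184 = 1.093 mol/dm³.
A CSTR operates uniformly at the exit composition, giving r_N = 4.736 and r_P = 0.5476 (each k·C_M^n at C_M = 1.093).
Overall selectivity = C_N/C_P = r_Nτ/(r_Pτ) = r_N/r_P = 8.65.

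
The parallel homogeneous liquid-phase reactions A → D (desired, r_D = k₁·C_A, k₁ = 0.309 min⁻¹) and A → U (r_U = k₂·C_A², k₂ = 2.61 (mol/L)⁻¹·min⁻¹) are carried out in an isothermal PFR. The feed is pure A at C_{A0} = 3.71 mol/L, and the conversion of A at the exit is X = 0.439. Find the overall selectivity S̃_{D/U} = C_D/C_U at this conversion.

C_A = C_{A0}(1−X) = 2.081 mol/L.
Along a PFR/batch, dC_D/dC_A = −r_D/(r_D+r_U) = −k₁/(k₁+k₂·C_A).
Integrating from C_{A0} to C_A: C_D = (0.309/2.61)·ln[(0.309+2.61·3.71)/(0.309+2.61·2.08)] = 0.1184·ln(9.992/5.741) = 0.06560 mol/L.
C_U = (C_{A0}−C_A)−C_D = 1.563 mol/L; S̃_{D/U} = 0.06560/1.563 = 0.0420.

0.0420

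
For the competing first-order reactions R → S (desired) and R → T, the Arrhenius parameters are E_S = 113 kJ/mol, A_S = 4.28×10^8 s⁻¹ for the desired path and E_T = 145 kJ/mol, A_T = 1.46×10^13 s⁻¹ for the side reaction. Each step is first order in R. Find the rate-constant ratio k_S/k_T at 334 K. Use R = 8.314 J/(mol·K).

With equal orders, S_{S/T} = k_S/k_T = (A_S/A_T)·exp[(E_T−E_S)/(RT)].
(E_T−E_S)/(RT) = (145−113)×10³/(8.314×334) = 32000/2777 = 11.52.
k_S/k_T = (4.28×10^8/1.46×10^13)·exp(11.52) = 2.932×10^-5 × 1.011×10^5 = 2.96.
Since E_S < E_T, lowering the temperature improves selectivity toward S.

2.96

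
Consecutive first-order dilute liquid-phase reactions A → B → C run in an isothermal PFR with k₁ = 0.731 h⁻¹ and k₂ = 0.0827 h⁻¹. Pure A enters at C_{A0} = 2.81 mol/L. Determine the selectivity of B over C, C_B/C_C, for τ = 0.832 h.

26.0

The intermediate concentration in a first-order A→B→C sequence is C_B = k₁C_{A0}(e^(−k₁τ) − e^(−k₂τ))/(k₂−k₁).
e^(−k₁τ) = e^(−0.731×0.832) = e^(−0.6082) = 0.5443; e^(−k₂τ) = e^(−0.06881) = 0.9335.
C_B = 0.731×2.81/(0.0827−0.731) × (0.5443−0.9335) = (-3.168)×(-0.3892) = 1.233 mol/L.
C_A = C_{A0}e^(−k₁τ) = 1.530 mol/L, so C_C = C_{A0}−C_A−C_B = 0.04734 mol/L; C_B/C_C = 26.0.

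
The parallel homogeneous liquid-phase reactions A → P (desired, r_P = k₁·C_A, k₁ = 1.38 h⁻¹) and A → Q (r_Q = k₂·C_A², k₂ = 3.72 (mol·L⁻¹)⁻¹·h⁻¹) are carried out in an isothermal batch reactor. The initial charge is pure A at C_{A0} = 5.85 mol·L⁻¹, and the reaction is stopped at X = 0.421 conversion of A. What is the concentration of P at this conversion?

0.187 mol·L⁻¹

C_A = C_{A0}(1−X) = 3.387 mol·L⁻¹.
Along a PFR/batch, dC_P/dC_A = −r_P/(r_P+r_Q) = −k₁/(k₁+k₂·C_A).
Integrating from C_{A0} to C_A: C_P = (1.38/3.72)·ln[(1.38+3.72·5.85)/(1.38+3.72·3.39)] = 0.3710·ln(23.14/13.98) = 0.1870 mol·L⁻¹.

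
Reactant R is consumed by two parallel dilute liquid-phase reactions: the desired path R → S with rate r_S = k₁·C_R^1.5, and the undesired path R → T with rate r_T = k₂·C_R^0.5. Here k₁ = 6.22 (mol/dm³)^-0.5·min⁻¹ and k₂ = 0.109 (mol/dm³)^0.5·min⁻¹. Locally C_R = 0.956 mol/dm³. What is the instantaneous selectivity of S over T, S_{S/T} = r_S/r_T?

54.6

S_{S/T} = r_S/r_T = (k₁·C_R^1.5)/(k₂·C_R^0.5) = (k₁/k₂)·C_R.
= (6.22×0.9560^1.5) / (0.109×0.9560^0.5) = 5.814/0.1066 = 54.6.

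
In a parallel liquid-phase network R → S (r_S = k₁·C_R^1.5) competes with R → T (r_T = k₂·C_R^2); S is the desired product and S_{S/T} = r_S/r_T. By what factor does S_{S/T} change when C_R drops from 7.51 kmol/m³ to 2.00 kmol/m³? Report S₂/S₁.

S_{S/T} = (k₁/k₂)·C_R^-0.5, so S₂/S₁ = (C_{R,2}/C_{R,1})^-0.5.
= (2.00/7.51)^(-0.5) = (0.2663)^(-0.5) = 1.94.
Selectivity toward S rises as C_R falls — low-concentration operation is favoured.

1.94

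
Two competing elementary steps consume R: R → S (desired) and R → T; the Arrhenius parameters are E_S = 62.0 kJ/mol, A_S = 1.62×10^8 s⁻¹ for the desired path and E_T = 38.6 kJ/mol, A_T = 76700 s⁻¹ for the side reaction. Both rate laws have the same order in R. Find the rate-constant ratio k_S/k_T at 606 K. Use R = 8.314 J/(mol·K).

With equal orders, S_{S/T} = k_S/k_T = (A_S/A_T)·exp[(E_T−E_S)/(RT)].
(E_T−E_S)/(RT) = (38.6−62.0)×10³/(8.314×606) = -23400/5038 = -4.644.
k_S/k_T = (1.62×10^8/76700)·exp(-4.644) = 2112 × 0.009615 = 20.3.

20.3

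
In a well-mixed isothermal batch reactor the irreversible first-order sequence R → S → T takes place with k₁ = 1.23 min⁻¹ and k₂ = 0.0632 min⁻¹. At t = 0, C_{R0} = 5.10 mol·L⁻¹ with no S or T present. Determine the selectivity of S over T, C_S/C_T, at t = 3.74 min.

For first-order series with pure R initially, C_S(t) = k₁C_{R0}/(k₂−k₁)·(e^(−k₁t) − e^(−k₂t)).
e^(−k₁t) = e^(−1.23×3.74) = e^(−4.600) = 0.01005; e^(−k₂t) = e^(−0.2364) = 0.7895.
C_S = 1.23×5.10/(0.0632−1.23) × (0.01005−0.7895) = (-5.376)×(-0.7794) = 4.190 mol·L⁻¹.
C_R = C_{R0}e^(−k₁t) = 0.05125 mol·L⁻¹, so C_T = C_{R0}−C_R−C_S = 0.8583 mol·L⁻¹; C_S/C_T = 4.88.

4.88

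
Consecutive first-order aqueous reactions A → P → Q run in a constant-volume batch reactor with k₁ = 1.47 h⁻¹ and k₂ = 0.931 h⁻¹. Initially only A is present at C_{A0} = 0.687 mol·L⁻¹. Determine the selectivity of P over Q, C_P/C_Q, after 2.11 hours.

0.374

Solving the coupled first-order balances gives C_P(t) = [k₁/(k₂−k₁)]·C_{A0}·(e^(−k₁t) − e^(−k₂t)).
e^(−k₁t) = e^(−1.47×2.11) = e^(−3.102) = 0.04497; e^(−k₂t) = e^(−1.964) = 0.1402.
C_P = 1.47×0.687/(0.931−1.47) × (0.04497−0.1402) = (-1.874)×(-0.09527) = 0.1785 mol·L⁻¹.
C_A = C_{A0}e^(−k₁t) = 0.03090 mol·L⁻¹, so C_Q = C_{A0}−C_A−C_P = 0.4776 mol·L⁻¹; C_P/C_Q = 0.374.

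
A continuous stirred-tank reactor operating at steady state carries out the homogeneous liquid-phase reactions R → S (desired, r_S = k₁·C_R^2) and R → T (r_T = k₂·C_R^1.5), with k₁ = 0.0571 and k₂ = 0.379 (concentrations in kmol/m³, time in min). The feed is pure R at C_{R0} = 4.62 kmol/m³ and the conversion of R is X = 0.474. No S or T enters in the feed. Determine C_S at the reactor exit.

Exit C_R = C_{R0}(1−X) = 4.62×0.526 = 2.430 kmol/m³.
Rates in a CSTR are evaluated at the outlet concentration: r_S = 0.0571×2.430^2 = 0.3372, r_T = 0.379×2.430^1.5 = 1.436.
Fraction of consumed R going to S: r_S/(r_S+r_T) = 0.1902.
C_S = 0.1902·C_{R0}·X = 0.1902×4.62×0.474 = 0.416 kmol/m³.

0.416 kmol/m³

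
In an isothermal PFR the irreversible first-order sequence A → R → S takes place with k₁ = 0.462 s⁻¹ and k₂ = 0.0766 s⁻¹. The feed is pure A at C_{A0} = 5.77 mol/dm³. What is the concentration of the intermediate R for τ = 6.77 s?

3.81 mol/dm³

The intermediate concentration in a first-order A→B→C sequence is C_R = k₁C_{A0}(e^(−k₁τ) − e^(−k₂τ))/(k₂−k₁).
e^(−k₁τ) = e^(−0.462×6.77) = e^(−3.128) = 0.04382; e^(−k₂τ) = e^(−0.5186) = 0.5954.
C_R = 0.462×5.77/(0.0766−0.462) × (0.04382−0.5954) = (-6.917)×(-0.5515) = 3.815 mol/dm³.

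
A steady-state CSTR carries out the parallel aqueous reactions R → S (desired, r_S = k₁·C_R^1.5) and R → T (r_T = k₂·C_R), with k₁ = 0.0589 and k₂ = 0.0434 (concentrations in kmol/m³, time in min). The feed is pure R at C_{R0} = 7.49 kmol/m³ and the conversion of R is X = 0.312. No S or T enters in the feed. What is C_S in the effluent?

1.76 kmol/m³

Exit C_R = C_{R0}(1−X) = 7.49×0.688 = 5.153 kmol/m³.
Rates in a CSTR are evaluated at the outlet concentration: r_S = 0.0589×5.153^1.5 = 0.6890, r_T = 0.0434×5.153 = 0.2236.
Fraction of consumed R going to S: r_S/(r_S+r_T) = 0.7549.
C_S = 0.7549·C_{R0}·X = 0.7549×7.49×0.312 = 1.76 kmol/m³.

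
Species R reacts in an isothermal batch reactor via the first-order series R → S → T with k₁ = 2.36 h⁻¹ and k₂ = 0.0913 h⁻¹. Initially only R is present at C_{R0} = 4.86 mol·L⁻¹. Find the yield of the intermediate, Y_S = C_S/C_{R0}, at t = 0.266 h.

Solving the coupled first-order balances gives C_S(t) = [k₁/(k₂−k₁)]·C_{R0}·(e^(−k₁t) − e^(−k₂t)).
e^(−k₁t) = e^(−2.36×0.266) = e^(−0.6278) = 0.5338; e^(−k₂t) = e^(−0.02429) = 0.9760.
C_S = 2.36×4.86/(0.0913−2.36) × (0.5338−0.9760) = (-5.056)×(-0.4422) = 2.236 mol·L⁻¹.
Y_S = C_S/C_{R0} = 2.236/4.86 = 0.460.

0.460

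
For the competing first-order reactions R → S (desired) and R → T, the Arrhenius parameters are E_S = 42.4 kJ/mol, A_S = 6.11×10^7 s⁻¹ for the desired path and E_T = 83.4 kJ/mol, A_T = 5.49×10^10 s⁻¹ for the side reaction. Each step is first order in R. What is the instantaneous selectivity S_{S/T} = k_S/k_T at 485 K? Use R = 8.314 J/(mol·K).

With equal orders, S_{S/T} = k_S/k_T = (A_S/A_T)·exp[(E_T−E_S)/(RT)].
(E_T−E_S)/(RT) = (83.4−42.4)×10³/(8.314×485) = 41000/4032 = 10.17.
k_S/k_T = (6.11×10^7/5.49×10^10)·exp(10.17) = 0.001113 × 26054 = 29.0.
Since E_S < E_T, lowering the temperature improves selectivity toward S.

29.0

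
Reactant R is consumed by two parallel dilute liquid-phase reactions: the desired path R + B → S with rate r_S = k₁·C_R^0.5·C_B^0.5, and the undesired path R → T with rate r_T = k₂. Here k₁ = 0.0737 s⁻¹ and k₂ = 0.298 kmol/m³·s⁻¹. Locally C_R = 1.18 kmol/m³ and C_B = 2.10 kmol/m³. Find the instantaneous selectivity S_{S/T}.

S_{S/T} = r_S/r_T = (k₁·C_R^0.5·C_B^0.5)/(k₂) = (k₁/k₂)·C_R^0.5·C_B^0.5.
= (0.0737×1.180^0.5×2.100^0.5) / (0.298) = 0.1160/0.2980 = 0.389.

0.389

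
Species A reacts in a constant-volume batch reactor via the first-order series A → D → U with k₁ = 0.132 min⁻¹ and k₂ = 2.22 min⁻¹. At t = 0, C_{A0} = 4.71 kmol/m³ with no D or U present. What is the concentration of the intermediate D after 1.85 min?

Solving the coupled first-order balances gives C_D(t) = [k₁/(k₂−k₁)]·C_{A0}·(e^(−k₁t) − e^(−k₂t)).
e^(−k₁t) = e^(−0.132×1.85) = e^(−0.2442) = 0.7833; e^(−k₂t) = e^(−4.107) = 0.01646.
C_D = 0.132×4.71/(2.22−0.132) × (0.7833−0.01646) = 0.2978×0.7669 = 0.2283 kmol/m³.

0.228 kmol/m³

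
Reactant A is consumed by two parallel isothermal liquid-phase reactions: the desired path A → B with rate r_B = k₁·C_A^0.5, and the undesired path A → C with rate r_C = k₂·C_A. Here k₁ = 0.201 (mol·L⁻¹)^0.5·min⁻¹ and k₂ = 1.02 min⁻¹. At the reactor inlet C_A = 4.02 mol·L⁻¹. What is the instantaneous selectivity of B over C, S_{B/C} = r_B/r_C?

S_{B/C} = r_B/r_C = (k₁·C_A^0.5)/(k₂·C_A) = (k₁/k₂)·C_A^-0.5.
= (0.201×4.020^0.5) / (1.02×4.020) = 0.4030/4.100 = 0.0983.

0.0983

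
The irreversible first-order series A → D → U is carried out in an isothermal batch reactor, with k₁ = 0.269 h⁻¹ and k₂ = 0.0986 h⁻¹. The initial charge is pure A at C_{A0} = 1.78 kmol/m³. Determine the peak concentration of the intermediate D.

For a first-order series the maximum intermediate yield is C_{D,max}/C_{A0} = (k₁/k₂)^[k₂/(k₂−k₁)].
= (0.269/0.0986)^(0.0986/(0.0986−0.269)) = (2.728)^(-0.5786) = 0.5595.
C_{D,max} = 0.5595×1.78 = 0.996 kmol/m³.

0.996 kmol/m³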